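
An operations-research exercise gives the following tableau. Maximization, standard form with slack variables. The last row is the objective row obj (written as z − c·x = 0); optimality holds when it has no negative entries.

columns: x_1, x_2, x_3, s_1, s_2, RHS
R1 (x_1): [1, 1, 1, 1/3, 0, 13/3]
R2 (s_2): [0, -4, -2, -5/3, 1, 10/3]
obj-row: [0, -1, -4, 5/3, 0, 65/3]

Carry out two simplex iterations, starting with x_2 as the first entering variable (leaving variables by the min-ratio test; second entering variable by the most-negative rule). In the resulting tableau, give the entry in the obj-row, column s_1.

Ratio test on column x_2 — row 1: (13/3)/1 = 13/3; row 2: entry -4 ≤ 0. Minimum is 13/3 at row 1 (x_1 leaves); pivot element 1.
Divide row 1 by 1; eliminate column x_2 from the other rows.
Second iteration: most negative obj-row entry is -3 in column x_3, so x_3 enters.
Ratio test on column x_3 — row 1: (13/3)/1 = 13/3; row 2: (62/3)/2 = 31/3. Minimum is 13/3 at row 1 (x_2 leaves); pivot element 1.
Divide row 1 by 1; eliminate column x_3 from the other rows.
After both pivots, the entry at the obj-row, column s_1 is 3.

3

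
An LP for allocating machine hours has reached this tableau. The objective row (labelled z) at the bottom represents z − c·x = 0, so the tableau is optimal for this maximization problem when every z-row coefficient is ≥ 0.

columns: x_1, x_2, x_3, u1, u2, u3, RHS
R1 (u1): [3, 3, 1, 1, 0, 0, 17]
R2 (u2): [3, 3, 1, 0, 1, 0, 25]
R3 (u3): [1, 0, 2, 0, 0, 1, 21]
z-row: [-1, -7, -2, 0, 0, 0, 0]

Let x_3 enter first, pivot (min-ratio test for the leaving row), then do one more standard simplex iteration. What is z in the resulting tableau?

Ratio test on column x_3 — row 1: 17/1 = 17; row 2: 25/1 = 25; row 3: 21/2 = 21/2. Minimum is 21/2 at row 3 (u3 leaves); pivot element 2.
Pivot on row 3; the z-row RHS becomes 0 − (-2)·(21/2) = 21.
Next entering variable (most negative z-row entry -7): x_2.
Ratio test on column x_2 — row 1: (13/2)/3 = 13/6; row 2: (29/2)/3 = 29/6; row 3: entry 0 ≤ 0. Minimum is 13/6 at row 1 (u1 leaves); pivot element 3.
After the second pivot the z-row RHS is 21 − (-7)·(13/6) = 217/6.

217/6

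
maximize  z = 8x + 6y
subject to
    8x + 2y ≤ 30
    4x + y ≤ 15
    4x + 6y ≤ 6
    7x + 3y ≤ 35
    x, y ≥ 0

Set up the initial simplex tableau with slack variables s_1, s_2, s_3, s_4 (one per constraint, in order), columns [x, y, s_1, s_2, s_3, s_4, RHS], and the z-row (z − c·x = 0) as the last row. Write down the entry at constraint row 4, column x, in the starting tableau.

7

Constraint 4 has coefficient 7 on x.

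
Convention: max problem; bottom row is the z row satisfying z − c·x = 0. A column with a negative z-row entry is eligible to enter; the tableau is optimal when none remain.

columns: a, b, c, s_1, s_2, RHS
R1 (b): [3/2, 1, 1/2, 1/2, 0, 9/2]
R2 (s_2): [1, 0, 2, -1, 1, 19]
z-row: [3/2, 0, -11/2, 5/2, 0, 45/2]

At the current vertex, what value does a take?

a is not in the basis, so in the current basic feasible solution a = 0.

0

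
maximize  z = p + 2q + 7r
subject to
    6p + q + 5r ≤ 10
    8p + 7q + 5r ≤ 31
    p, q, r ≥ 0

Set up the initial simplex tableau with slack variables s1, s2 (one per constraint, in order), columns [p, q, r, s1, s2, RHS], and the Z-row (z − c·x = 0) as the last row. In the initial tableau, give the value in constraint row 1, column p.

6

Constraint 1 has coefficient 6 on p.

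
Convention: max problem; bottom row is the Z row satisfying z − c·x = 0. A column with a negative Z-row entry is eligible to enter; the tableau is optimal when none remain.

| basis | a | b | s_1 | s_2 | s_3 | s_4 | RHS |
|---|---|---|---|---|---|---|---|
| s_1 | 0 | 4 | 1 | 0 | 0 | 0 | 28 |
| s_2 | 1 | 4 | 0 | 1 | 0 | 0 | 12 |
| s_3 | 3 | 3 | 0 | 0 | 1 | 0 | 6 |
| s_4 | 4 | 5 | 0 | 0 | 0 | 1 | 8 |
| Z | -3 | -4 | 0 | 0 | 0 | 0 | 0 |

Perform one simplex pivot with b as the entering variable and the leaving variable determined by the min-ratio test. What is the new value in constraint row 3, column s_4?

-3/5

Ratio test on column b — row 1: 28/4 = 7; row 2: 12/4 = 3; row 3: 6/3 = 2; row 4: 8/5 = 8/5. Minimum is 8/5 at row 4 (s_4 leaves); pivot element 5.
Divide row 4 by 5; eliminate column b from the other rows.
Row 3 update in column s_4: 0 − 3·(1/5) = -3/5.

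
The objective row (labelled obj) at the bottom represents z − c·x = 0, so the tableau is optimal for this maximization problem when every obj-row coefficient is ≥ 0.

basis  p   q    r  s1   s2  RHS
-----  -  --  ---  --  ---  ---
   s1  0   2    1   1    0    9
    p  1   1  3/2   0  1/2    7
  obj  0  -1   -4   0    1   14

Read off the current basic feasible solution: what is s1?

9

s1 is basic (row 1); its value is the RHS of that row, 9.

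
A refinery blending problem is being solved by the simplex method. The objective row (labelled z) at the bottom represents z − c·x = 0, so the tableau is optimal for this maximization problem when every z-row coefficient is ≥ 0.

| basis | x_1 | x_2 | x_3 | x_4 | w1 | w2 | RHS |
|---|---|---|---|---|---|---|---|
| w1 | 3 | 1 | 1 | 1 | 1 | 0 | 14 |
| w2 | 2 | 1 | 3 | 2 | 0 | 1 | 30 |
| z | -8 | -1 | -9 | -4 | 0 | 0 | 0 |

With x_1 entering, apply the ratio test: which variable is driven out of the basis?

Column x_1 entries and ratios — w1: 14/3 = 14/3; w2: 30/2 = 15.
Smallest ratio is 14/3 in the row of w1, so w1 leaves.

w1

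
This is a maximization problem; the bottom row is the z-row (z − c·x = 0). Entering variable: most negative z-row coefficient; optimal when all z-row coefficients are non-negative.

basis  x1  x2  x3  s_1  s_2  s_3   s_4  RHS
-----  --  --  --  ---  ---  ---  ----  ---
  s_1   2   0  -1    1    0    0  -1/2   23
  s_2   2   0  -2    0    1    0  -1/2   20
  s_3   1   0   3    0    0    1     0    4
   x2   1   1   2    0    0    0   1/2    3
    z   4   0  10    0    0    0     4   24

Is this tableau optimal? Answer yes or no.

Every z-row coefficient is ≥ 0, so the tableau is optimal.

yes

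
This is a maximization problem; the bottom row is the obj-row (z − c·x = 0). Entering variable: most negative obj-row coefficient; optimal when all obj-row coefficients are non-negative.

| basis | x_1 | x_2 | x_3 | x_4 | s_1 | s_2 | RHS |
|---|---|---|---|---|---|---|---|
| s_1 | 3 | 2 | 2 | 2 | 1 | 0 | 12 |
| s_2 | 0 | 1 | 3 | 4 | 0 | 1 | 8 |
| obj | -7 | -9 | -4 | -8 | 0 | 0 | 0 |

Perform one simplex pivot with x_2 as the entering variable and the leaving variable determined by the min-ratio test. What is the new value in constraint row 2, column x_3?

2

Ratio test on column x_2 — row 1: 12/2 = 6; row 2: 8/1 = 8. Minimum is 6 at row 1 (s_1 leaves); pivot element 2.
Divide row 1 by 2; eliminate column x_2 from the other rows.
Row 2 update in column x_3: 3 − 1·1 = 2.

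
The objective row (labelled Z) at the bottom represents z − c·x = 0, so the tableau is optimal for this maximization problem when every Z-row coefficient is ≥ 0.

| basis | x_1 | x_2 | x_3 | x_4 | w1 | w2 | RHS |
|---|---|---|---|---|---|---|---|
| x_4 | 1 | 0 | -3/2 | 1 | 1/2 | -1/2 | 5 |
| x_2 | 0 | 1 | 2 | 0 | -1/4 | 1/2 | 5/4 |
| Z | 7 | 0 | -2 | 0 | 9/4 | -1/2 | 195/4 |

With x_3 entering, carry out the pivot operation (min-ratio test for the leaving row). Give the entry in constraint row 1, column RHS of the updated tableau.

Ratio test on column x_3 — row 1: entry -3/2 ≤ 0; row 2: (5/4)/2 = 5/8. Minimum is 5/8 at row 2 (x_2 leaves); pivot element 2.
Divide row 2 by 2; eliminate column x_3 from the other rows.
Row 1 update in column RHS: 5 − (-3/2)·(5/8) = 95/16.

95/16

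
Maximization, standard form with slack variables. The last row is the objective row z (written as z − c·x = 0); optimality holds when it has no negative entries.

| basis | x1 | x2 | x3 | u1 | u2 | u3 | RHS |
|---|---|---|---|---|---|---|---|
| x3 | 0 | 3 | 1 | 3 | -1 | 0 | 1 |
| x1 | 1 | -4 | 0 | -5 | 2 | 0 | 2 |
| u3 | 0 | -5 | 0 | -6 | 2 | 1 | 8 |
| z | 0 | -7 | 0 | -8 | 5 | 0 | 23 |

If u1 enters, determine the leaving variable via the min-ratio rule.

Column u1 entries and ratios — x3: 1/3 = 1/3; x1: -5 ≤ 0, skip; u3: -6 ≤ 0, skip.
Smallest ratio is 1/3 in the row of x3, so x3 leaves.

x3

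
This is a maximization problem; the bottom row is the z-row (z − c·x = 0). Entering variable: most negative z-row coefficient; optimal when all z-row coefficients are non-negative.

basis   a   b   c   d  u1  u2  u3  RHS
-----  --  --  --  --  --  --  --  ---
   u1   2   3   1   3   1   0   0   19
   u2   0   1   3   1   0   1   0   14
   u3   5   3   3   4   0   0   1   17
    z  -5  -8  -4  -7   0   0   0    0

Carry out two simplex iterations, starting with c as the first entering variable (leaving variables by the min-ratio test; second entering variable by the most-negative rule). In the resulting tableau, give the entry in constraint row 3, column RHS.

3/2

Ratio test on column c — row 1: 19/1 = 19; row 2: 14/3 = 14/3; row 3: 17/3 = 17/3. Minimum is 14/3 at row 2 (u2 leaves); pivot element 3.
Divide row 2 by 3; eliminate column c from the other rows.
Second iteration: most negative z-row entry is -20/3 in column b, so b enters.
Ratio test on column b — row 1: (43/3)/(8/3) = 43/8; row 2: (14/3)/(1/3) = 14; row 3: 3/2 = 3/2. Minimum is 3/2 at row 3 (u3 leaves); pivot element 2.
Divide row 3 by 2; eliminate column b from the other rows.
After both pivots, the entry at constraint row 3, column RHS is 3/2.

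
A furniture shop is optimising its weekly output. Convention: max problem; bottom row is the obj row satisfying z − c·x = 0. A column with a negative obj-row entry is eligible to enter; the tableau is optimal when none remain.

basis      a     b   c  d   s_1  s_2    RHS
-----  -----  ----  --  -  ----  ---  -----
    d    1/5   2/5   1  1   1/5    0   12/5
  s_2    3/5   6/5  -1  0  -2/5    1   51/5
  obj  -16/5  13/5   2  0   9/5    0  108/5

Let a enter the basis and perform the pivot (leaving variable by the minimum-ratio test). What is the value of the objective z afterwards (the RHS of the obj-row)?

60

Ratio test on column a — row 1: (12/5)/(1/5) = 12; row 2: (51/5)/(3/5) = 17. Minimum is 12 at row 1 (d leaves); pivot element 1/5.
Pivot on row 1; the obj-row RHS becomes 108/5 − (-16/5)·12 = 60.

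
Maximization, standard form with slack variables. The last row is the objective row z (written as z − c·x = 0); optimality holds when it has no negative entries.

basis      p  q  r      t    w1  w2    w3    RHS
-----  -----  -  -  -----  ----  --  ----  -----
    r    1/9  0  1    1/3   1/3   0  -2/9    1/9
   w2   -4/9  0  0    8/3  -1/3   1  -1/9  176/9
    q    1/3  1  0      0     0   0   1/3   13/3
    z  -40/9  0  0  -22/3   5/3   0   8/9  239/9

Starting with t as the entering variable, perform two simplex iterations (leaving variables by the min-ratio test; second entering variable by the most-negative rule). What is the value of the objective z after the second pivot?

Ratio test on column t — row 1: (1/9)/(1/3) = 1/3; row 2: (176/9)/(8/3) = 22/3; row 3: entry 0 ≤ 0. Minimum is 1/3 at row 1 (r leaves); pivot element 1/3.
Pivot on row 1; the z-row RHS becomes 239/9 − (-22/3)·(1/3) = 29.
Next entering variable (most negative z-row entry -4): w3.
Ratio test on column w3 — row 1: entry -2/3 ≤ 0; row 2: (56/3)/(5/3) = 56/5; row 3: (13/3)/(1/3) = 13. Minimum is 56/5 at row 2 (w2 leaves); pivot element 5/3.
After the second pivot the z-row RHS is 29 − (-4)·(56/5) = 369/5.

369/5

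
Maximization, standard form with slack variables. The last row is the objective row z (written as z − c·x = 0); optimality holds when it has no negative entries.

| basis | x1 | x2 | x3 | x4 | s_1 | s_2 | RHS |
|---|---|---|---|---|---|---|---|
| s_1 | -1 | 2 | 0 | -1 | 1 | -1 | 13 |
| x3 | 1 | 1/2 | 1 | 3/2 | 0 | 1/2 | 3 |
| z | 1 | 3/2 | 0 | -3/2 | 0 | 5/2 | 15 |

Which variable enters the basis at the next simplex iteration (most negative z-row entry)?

Negative z-row entries: x4: -3/2.
The most negative is -3/2 in column x4, so x4 enters.

x4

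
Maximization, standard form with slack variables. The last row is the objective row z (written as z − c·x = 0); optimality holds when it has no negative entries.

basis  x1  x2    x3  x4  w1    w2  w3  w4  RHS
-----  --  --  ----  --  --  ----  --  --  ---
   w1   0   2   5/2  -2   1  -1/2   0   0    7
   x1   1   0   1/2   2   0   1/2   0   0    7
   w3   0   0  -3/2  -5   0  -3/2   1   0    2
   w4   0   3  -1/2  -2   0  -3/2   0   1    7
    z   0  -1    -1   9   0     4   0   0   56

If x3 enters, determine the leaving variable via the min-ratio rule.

Column x3 entries and ratios — w1: 7/(5/2) = 14/5; x1: 7/(1/2) = 14; w3: -3/2 ≤ 0, skip; w4: -1/2 ≤ 0, skip.
Smallest ratio is 14/5 in the row of w1, so w1 leaves.

w1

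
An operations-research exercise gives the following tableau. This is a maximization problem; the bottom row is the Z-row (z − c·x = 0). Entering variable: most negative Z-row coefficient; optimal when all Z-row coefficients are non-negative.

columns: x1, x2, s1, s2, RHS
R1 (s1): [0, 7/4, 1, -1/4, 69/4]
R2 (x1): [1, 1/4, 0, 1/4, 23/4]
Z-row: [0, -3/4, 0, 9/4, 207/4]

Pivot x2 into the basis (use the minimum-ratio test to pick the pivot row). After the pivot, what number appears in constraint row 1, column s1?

4/7

Ratio test on column x2 — row 1: (69/4)/(7/4) = 69/7; row 2: (23/4)/(1/4) = 23. Minimum is 69/7 at row 1 (s1 leaves); pivot element 7/4.
Divide row 1 by 7/4; eliminate column x2 from the other rows.
In the new row 1, the s1 entry is the old entry divided by the pivot: 1/(7/4) = 4/7.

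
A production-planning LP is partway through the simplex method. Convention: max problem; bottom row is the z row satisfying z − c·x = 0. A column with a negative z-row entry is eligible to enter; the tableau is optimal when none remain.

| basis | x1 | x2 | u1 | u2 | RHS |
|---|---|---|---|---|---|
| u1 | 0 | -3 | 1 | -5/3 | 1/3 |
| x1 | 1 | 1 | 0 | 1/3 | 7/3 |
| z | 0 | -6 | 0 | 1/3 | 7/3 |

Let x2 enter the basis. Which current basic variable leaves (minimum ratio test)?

x1

Column x2 entries and ratios — u1: -3 ≤ 0, skip; x1: (7/3)/1 = 7/3.
Smallest ratio is 7/3 in the row of x1, so x1 leaves.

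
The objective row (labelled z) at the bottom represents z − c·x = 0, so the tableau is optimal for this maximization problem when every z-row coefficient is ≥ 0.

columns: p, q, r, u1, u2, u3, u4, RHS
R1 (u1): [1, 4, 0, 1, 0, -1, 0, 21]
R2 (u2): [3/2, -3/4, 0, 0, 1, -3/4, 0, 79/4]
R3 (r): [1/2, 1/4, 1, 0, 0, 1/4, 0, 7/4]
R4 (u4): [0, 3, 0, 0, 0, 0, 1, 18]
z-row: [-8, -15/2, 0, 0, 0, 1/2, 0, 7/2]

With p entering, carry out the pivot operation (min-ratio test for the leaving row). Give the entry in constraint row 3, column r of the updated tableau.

2

Ratio test on column p — row 1: 21/1 = 21; row 2: (79/4)/(3/2) = 79/6; row 3: (7/4)/(1/2) = 7/2; row 4: entry 0 ≤ 0. Minimum is 7/2 at row 3 (r leaves); pivot element 1/2.
Divide row 3 by 1/2; eliminate column p from the other rows.
In the new row 3, the r entry is the old entry divided by the pivot: 1/(1/2) = 2.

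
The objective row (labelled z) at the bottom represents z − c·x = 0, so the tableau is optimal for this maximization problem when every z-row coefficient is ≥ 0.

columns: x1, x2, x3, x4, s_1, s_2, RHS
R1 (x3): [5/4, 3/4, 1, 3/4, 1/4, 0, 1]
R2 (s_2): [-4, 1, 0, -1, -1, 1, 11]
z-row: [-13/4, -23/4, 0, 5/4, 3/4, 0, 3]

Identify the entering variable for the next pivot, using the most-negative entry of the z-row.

x2

Negative z-row entries: x1: -13/4, x2: -23/4.
The most negative is -23/4 in column x2, so x2 enters.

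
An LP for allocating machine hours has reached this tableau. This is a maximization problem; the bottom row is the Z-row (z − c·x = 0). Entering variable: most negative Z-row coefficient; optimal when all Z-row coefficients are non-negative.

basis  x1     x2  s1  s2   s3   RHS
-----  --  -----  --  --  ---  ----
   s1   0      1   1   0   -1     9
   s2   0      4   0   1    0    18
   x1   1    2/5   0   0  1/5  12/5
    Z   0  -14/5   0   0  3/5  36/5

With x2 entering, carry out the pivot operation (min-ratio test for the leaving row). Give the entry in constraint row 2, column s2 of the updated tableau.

Ratio test on column x2 — row 1: 9/1 = 9; row 2: 18/4 = 9/2; row 3: (12/5)/(2/5) = 6. Minimum is 9/2 at row 2 (s2 leaves); pivot element 4.
Divide row 2 by 4; eliminate column x2 from the other rows.
In the new row 2, the s2 entry is the old entry divided by the pivot: 1/4 = 1/4.

1/4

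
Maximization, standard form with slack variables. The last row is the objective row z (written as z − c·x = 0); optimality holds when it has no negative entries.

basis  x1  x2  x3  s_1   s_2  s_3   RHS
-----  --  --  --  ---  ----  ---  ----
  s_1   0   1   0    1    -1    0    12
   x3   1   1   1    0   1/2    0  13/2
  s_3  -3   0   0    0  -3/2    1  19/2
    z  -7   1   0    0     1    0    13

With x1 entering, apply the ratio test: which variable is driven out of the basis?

x3

Column x1 entries and ratios — s_1: 0 ≤ 0, skip; x3: (13/2)/1 = 13/2; s_3: -3 ≤ 0, skip.
Smallest ratio is 13/2 in the row of x3, so x3 leaves.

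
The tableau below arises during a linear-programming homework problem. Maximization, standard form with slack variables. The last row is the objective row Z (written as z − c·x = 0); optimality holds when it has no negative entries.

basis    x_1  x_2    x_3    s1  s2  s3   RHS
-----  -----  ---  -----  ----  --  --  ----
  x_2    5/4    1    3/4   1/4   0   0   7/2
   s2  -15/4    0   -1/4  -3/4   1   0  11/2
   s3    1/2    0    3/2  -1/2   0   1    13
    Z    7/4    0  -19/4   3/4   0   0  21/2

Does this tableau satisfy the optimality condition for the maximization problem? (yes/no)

no

The Z-row has a negative entry -19/4 in column x_3, so it is not optimal.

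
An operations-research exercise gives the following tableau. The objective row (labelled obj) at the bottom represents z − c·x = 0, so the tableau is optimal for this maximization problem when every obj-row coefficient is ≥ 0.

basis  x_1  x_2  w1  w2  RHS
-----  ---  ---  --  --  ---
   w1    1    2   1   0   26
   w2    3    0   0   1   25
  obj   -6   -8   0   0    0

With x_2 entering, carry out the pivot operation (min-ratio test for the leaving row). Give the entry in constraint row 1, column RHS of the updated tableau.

Ratio test on column x_2 — row 1: 26/2 = 13; row 2: entry 0 ≤ 0. Minimum is 13 at row 1 (w1 leaves); pivot element 2.
Divide row 1 by 2; eliminate column x_2 from the other rows.
In the new row 1, the RHS entry is the old entry divided by the pivot: 26/2 = 13.

13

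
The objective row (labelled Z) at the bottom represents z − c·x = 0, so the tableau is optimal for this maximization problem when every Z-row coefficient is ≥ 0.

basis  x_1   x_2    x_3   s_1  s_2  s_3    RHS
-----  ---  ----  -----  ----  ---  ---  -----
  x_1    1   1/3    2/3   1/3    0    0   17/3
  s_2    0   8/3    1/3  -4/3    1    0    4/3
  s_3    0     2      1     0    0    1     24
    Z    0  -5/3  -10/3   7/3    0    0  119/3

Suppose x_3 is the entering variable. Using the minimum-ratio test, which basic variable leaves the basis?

Column x_3 entries and ratios — x_1: (17/3)/(2/3) = 17/2; s_2: (4/3)/(1/3) = 4; s_3: 24/1 = 24.
Smallest ratio is 4 in the row of s_2, so s_2 leaves.

s_2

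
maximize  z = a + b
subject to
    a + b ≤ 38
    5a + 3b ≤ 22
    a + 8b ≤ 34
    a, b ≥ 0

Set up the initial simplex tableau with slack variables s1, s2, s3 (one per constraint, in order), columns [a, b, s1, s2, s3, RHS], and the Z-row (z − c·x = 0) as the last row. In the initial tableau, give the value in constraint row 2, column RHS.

22

The RHS of constraint 2 is b_2 = 22.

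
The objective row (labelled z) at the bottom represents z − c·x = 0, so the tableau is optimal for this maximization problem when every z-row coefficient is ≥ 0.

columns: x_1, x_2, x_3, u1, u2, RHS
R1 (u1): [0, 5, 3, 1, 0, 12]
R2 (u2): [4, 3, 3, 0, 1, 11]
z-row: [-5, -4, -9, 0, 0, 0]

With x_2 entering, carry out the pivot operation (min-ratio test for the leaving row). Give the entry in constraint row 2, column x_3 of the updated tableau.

Ratio test on column x_2 — row 1: 12/5 = 12/5; row 2: 11/3 = 11/3. Minimum is 12/5 at row 1 (u1 leaves); pivot element 5.
Divide row 1 by 5; eliminate column x_2 from the other rows.
Row 2 update in column x_3: 3 − 3·(3/5) = 6/5.

6/5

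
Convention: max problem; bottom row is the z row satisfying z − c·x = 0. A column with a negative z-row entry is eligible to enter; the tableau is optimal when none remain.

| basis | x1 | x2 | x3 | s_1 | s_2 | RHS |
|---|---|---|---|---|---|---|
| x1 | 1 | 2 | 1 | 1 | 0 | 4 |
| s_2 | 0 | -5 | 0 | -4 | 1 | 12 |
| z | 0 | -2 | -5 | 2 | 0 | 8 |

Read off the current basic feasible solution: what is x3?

x3 is not in the basis, so in the current basic feasible solution x3 = 0.

0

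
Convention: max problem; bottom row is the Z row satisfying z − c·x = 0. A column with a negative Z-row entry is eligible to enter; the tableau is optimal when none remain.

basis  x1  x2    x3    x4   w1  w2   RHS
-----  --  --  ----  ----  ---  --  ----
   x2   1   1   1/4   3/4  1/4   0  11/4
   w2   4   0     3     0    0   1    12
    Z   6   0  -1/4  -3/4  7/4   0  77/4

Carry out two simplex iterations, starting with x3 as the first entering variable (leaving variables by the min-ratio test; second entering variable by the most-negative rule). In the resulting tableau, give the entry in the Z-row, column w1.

Ratio test on column x3 — row 1: (11/4)/(1/4) = 11; row 2: 12/3 = 4. Minimum is 4 at row 2 (w2 leaves); pivot element 3.
Divide row 2 by 3; eliminate column x3 from the other rows.
Second iteration: most negative Z-row entry is -3/4 in column x4, so x4 enters.
Ratio test on column x4 — row 1: (7/4)/(3/4) = 7/3; row 2: entry 0 ≤ 0. Minimum is 7/3 at row 1 (x2 leaves); pivot element 3/4.
Divide row 1 by 3/4; eliminate column x4 from the other rows.
After both pivots, the entry at the Z-row, column w1 is 2.

2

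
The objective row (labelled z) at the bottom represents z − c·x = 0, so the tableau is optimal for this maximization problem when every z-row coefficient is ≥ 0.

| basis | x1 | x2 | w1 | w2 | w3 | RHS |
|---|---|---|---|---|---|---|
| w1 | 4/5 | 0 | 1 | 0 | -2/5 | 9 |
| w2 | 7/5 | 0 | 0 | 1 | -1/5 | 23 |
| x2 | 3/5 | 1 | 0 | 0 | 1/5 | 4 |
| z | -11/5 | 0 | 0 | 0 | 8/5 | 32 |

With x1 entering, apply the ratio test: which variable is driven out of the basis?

Column x1 entries and ratios — w1: 9/(4/5) = 45/4; w2: 23/(7/5) = 115/7; x2: 4/(3/5) = 20/3.
Smallest ratio is 20/3 in the row of x2, so x2 leaves.

x2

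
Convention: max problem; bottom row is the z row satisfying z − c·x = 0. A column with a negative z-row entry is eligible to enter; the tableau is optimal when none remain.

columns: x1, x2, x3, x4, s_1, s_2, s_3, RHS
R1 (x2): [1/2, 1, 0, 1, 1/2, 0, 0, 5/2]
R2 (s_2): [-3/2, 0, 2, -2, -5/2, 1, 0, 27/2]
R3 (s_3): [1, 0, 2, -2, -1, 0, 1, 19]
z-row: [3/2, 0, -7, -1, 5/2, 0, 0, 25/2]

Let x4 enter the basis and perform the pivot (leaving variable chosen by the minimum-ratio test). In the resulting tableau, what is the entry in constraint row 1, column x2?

Ratio test on column x4 — row 1: (5/2)/1 = 5/2; row 2: entry -2 ≤ 0; row 3: entry -2 ≤ 0. Minimum is 5/2 at row 1 (x2 leaves); pivot element 1.
Divide row 1 by 1; eliminate column x4 from the other rows.
In the new row 1, the x2 entry is the old entry divided by the pivot: 1/1 = 1.

1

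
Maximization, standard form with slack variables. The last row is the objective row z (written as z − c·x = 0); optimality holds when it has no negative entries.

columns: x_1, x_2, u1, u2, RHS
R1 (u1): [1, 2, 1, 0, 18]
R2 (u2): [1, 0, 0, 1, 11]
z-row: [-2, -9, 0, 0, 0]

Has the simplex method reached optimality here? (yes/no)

no

The z-row has a negative entry -9 in column x_2, so it is not optimal.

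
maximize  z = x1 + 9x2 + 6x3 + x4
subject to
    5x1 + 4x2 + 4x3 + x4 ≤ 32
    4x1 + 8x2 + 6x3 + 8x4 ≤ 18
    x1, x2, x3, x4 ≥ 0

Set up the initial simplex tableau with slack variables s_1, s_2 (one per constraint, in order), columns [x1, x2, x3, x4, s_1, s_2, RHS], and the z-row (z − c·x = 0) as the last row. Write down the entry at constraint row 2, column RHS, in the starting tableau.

18

The RHS of constraint 2 is b_2 = 18.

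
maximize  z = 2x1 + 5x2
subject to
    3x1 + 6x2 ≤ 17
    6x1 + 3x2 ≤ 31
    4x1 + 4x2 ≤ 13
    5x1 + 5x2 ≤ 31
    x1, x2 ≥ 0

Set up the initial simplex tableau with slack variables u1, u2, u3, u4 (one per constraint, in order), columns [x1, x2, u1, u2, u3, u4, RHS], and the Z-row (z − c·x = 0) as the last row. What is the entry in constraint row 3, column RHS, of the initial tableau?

The RHS of constraint 3 is b_3 = 13.

13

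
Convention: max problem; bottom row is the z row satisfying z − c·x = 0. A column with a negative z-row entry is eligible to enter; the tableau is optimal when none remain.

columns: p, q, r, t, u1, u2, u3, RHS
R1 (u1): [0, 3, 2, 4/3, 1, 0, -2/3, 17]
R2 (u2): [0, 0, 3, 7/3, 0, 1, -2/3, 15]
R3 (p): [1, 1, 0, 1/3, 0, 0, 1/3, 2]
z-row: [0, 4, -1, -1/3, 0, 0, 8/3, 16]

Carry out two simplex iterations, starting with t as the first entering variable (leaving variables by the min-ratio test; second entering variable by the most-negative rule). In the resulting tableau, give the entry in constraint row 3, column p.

Ratio test on column t — row 1: 17/(4/3) = 51/4; row 2: 15/(7/3) = 45/7; row 3: 2/(1/3) = 6. Minimum is 6 at row 3 (p leaves); pivot element 1/3.
Divide row 3 by 1/3; eliminate column t from the other rows.
Second iteration: most negative z-row entry is -1 in column r, so r enters.
Ratio test on column r — row 1: 9/2 = 9/2; row 2: 1/3 = 1/3; row 3: entry 0 ≤ 0. Minimum is 1/3 at row 2 (u2 leaves); pivot element 3.
Divide row 2 by 3; eliminate column r from the other rows.
After both pivots, the entry at constraint row 3, column p is 3.

3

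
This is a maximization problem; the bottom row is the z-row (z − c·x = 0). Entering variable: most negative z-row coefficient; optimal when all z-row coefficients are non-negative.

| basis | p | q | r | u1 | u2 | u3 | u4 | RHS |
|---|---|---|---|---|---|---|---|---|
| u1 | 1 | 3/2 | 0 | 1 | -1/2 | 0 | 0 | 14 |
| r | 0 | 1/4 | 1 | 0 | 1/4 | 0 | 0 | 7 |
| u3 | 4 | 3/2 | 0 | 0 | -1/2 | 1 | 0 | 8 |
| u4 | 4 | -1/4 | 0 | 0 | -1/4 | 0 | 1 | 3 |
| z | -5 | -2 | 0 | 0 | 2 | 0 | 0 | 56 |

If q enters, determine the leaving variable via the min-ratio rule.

u3

Column q entries and ratios — u1: 14/(3/2) = 28/3; r: 7/(1/4) = 28; u3: 8/(3/2) = 16/3; u4: -1/4 ≤ 0, skip.
Smallest ratio is 16/3 in the row of u3, so u3 leaves.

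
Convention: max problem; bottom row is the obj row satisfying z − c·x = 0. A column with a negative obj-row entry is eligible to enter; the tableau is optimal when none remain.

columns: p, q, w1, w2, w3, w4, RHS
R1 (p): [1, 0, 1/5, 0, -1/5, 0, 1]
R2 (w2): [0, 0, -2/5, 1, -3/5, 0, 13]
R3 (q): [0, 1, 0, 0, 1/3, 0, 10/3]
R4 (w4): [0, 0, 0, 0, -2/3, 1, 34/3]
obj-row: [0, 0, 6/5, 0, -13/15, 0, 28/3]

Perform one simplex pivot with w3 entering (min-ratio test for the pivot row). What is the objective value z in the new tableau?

18

Ratio test on column w3 — row 1: entry -1/5 ≤ 0; row 2: entry -3/5 ≤ 0; row 3: (10/3)/(1/3) = 10; row 4: entry -2/3 ≤ 0. Minimum is 10 at row 3 (q leaves); pivot element 1/3.
Pivot on row 3; the obj-row RHS becomes 28/3 − (-13/15)·10 = 18.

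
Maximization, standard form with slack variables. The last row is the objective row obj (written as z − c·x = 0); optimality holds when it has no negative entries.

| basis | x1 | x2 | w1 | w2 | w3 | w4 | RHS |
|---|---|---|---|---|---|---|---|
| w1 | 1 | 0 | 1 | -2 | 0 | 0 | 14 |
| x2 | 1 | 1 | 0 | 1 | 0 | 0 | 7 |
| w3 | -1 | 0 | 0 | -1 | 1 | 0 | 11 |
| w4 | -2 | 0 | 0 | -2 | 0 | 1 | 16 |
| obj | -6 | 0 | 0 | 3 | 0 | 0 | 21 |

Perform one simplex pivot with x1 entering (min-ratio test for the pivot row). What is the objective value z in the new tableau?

63

Ratio test on column x1 — row 1: 14/1 = 14; row 2: 7/1 = 7; row 3: entry -1 ≤ 0; row 4: entry -2 ≤ 0. Minimum is 7 at row 2 (x2 leaves); pivot element 1.
Pivot on row 2; the obj-row RHS becomes 21 − (-6)·7 = 63.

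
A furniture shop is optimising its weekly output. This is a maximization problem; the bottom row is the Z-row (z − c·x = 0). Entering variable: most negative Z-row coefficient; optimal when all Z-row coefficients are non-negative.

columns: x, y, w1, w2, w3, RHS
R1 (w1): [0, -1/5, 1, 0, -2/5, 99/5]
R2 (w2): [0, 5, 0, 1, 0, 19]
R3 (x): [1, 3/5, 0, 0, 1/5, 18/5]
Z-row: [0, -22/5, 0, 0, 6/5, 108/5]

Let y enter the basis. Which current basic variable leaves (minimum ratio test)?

w2

Column y entries and ratios — w1: -1/5 ≤ 0, skip; w2: 19/5 = 19/5; x: (18/5)/(3/5) = 6.
Smallest ratio is 19/5 in the row of w2, so w2 leaves.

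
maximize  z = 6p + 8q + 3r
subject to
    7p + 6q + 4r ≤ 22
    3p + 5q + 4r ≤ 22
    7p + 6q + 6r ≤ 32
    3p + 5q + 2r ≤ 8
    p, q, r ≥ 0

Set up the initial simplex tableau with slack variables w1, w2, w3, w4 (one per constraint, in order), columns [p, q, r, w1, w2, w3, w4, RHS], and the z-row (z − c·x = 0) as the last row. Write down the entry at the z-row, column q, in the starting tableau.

-8

The z-row carries the negated objective coefficients: the q entry is -8.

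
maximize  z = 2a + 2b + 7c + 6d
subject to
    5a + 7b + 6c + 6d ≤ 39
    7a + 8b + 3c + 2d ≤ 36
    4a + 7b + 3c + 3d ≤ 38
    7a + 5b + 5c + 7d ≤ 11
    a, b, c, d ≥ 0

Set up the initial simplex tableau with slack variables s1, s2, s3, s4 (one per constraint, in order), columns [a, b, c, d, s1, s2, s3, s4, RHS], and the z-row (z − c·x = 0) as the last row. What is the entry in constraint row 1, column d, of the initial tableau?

Constraint 1 has coefficient 6 on d.

6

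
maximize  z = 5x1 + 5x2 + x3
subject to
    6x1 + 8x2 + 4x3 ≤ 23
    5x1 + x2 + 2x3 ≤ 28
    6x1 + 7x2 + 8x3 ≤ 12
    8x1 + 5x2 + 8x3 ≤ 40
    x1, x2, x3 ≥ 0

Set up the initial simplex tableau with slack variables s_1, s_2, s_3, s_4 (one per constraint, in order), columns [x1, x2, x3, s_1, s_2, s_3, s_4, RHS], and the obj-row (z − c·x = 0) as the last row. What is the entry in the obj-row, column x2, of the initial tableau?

The obj-row carries the negated objective coefficients: the x2 entry is -5.

-5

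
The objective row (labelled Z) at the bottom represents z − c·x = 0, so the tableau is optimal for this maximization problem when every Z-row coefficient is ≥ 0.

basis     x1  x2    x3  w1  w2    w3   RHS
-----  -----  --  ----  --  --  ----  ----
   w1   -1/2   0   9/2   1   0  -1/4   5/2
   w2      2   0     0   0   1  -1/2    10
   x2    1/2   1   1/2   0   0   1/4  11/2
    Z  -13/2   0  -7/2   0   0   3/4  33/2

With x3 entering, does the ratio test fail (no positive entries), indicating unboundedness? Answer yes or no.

Column x3 has positive entries in row(s) 1, 3, so the ratio test bounds it — not unbounded.

no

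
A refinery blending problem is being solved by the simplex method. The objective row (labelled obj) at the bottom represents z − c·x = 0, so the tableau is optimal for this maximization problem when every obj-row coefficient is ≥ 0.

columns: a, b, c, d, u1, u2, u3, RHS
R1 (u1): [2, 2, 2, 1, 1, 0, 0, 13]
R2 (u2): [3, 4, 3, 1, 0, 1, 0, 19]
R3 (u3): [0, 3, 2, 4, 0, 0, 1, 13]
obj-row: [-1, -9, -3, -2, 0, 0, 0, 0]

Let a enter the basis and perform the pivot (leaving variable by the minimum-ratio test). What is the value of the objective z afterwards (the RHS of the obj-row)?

Ratio test on column a — row 1: 13/2 = 13/2; row 2: 19/3 = 19/3; row 3: entry 0 ≤ 0. Minimum is 19/3 at row 2 (u2 leaves); pivot element 3.
Pivot on row 2; the obj-row RHS becomes 0 − (-1)·(19/3) = 19/3.

19/3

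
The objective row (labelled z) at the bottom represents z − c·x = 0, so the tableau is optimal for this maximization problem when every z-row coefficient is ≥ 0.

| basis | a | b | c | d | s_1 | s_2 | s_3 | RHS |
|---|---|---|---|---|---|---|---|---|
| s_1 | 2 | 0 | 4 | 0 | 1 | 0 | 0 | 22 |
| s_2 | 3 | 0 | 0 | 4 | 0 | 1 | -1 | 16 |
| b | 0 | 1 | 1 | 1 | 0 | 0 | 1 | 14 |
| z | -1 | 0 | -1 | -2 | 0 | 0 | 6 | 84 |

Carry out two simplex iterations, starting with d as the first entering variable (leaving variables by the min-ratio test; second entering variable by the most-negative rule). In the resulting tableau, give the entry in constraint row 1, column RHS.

Ratio test on column d — row 1: entry 0 ≤ 0; row 2: 16/4 = 4; row 3: 14/1 = 14. Minimum is 4 at row 2 (s_2 leaves); pivot element 4.
Divide row 2 by 4; eliminate column d from the other rows.
Second iteration: most negative z-row entry is -1 in column c, so c enters.
Ratio test on column c — row 1: 22/4 = 11/2; row 2: entry 0 ≤ 0; row 3: 10/1 = 10. Minimum is 11/2 at row 1 (s_1 leaves); pivot element 4.
Divide row 1 by 4; eliminate column c from the other rows.
After both pivots, the entry at constraint row 1, column RHS is 11/2.

11/2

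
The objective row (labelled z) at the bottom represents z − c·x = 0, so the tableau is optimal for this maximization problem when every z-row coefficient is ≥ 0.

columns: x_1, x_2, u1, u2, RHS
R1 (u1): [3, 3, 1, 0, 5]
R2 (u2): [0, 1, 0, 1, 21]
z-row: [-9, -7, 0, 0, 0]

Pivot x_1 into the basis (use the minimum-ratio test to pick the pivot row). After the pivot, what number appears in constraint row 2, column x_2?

1

Ratio test on column x_1 — row 1: 5/3 = 5/3; row 2: entry 0 ≤ 0. Minimum is 5/3 at row 1 (u1 leaves); pivot element 3.
Divide row 1 by 3; eliminate column x_1 from the other rows.
Row 2 update in column x_2: 1 − 0·1 = 1.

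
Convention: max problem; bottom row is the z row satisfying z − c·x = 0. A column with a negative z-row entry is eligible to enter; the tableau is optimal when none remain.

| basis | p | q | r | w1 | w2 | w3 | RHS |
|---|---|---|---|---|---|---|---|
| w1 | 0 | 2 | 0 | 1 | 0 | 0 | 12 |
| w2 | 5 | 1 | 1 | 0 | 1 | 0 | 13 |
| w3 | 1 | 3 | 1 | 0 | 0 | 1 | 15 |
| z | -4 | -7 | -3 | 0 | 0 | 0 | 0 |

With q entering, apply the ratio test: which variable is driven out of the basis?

Column q entries and ratios — w1: 12/2 = 6; w2: 13/1 = 13; w3: 15/3 = 5.
Smallest ratio is 5 in the row of w3, so w3 leaves.

w3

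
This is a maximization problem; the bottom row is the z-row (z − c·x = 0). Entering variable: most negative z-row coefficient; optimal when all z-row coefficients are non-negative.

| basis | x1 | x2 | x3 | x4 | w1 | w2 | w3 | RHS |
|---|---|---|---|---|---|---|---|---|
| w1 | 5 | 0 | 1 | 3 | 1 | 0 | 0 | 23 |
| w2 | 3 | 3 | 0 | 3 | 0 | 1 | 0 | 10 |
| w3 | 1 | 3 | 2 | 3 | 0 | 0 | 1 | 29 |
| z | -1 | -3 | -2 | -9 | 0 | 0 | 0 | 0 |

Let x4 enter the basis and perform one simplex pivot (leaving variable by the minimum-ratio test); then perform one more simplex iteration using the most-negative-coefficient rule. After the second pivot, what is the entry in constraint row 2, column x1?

Ratio test on column x4 — row 1: 23/3 = 23/3; row 2: 10/3 = 10/3; row 3: 29/3 = 29/3. Minimum is 10/3 at row 2 (w2 leaves); pivot element 3.
Divide row 2 by 3; eliminate column x4 from the other rows.
Second iteration: most negative z-row entry is -2 in column x3, so x3 enters.
Ratio test on column x3 — row 1: 13/1 = 13; row 2: entry 0 ≤ 0; row 3: 19/2 = 19/2. Minimum is 19/2 at row 3 (w3 leaves); pivot element 2.
Divide row 3 by 2; eliminate column x3 from the other rows.
After both pivots, the entry at constraint row 2, column x1 is 1.

1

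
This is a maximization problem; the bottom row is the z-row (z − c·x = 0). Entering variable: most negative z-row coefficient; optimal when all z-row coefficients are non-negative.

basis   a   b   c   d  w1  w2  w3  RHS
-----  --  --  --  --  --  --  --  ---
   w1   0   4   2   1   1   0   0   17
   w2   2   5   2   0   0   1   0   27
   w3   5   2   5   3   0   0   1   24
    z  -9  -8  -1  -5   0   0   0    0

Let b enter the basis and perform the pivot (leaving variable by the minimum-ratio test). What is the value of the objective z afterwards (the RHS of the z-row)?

34

Ratio test on column b — row 1: 17/4 = 17/4; row 2: 27/5 = 27/5; row 3: 24/2 = 12. Minimum is 17/4 at row 1 (w1 leaves); pivot element 4.
Pivot on row 1; the z-row RHS becomes 0 − (-8)·(17/4) = 34.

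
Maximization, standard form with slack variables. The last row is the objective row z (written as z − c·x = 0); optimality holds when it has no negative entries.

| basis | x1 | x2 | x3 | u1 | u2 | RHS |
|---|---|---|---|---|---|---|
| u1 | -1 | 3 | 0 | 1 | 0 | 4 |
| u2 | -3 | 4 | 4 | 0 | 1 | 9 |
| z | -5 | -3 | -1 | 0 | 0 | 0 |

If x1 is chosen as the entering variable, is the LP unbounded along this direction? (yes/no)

yes

Every constraint-row entry in column x1 is ≤ 0, so increasing x1 is unbounded.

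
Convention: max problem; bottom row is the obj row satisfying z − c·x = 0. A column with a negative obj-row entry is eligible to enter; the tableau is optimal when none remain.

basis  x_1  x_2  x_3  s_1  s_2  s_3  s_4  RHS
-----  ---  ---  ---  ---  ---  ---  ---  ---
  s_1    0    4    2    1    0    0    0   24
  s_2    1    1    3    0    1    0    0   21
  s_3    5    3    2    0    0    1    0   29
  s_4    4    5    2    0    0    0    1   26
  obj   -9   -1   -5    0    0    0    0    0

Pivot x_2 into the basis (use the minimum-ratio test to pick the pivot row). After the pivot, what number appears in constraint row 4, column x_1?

4/5

Ratio test on column x_2 — row 1: 24/4 = 6; row 2: 21/1 = 21; row 3: 29/3 = 29/3; row 4: 26/5 = 26/5. Minimum is 26/5 at row 4 (s_4 leaves); pivot element 5.
Divide row 4 by 5; eliminate column x_2 from the other rows.
In the new row 4, the x_1 entry is the old entry divided by the pivot: 4/5 = 4/5.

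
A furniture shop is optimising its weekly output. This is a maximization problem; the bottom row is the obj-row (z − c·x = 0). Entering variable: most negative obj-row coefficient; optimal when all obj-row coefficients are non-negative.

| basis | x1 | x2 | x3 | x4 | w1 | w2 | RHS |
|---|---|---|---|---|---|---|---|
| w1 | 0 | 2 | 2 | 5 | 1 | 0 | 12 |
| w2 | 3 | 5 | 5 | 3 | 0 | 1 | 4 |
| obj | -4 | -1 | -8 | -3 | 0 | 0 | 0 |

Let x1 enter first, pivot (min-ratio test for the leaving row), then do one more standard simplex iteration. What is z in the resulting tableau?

32/5

Ratio test on column x1 — row 1: entry 0 ≤ 0; row 2: 4/3 = 4/3. Minimum is 4/3 at row 2 (w2 leaves); pivot element 3.
Pivot on row 2; the obj-row RHS becomes 0 − (-4)·(4/3) = 16/3.
Next entering variable (most negative obj-row entry -4/3): x3.
Ratio test on column x3 — row 1: 12/2 = 6; row 2: (4/3)/(5/3) = 4/5. Minimum is 4/5 at row 2 (x1 leaves); pivot element 5/3.
After the second pivot the obj-row RHS is 16/3 − (-4/3)·(4/5) = 32/5.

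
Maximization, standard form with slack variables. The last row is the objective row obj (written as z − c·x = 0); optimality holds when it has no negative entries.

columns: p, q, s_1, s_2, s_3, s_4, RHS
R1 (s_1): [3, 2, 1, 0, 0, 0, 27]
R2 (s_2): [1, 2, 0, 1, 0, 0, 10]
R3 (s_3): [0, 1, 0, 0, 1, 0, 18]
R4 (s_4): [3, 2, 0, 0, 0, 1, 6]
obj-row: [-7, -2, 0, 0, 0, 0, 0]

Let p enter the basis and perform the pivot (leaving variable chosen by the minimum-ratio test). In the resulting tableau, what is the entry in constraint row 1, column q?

0

Ratio test on column p — row 1: 27/3 = 9; row 2: 10/1 = 10; row 3: entry 0 ≤ 0; row 4: 6/3 = 2. Minimum is 2 at row 4 (s_4 leaves); pivot element 3.
Divide row 4 by 3; eliminate column p from the other rows.
Row 1 update in column q: 2 − 3·(2/3) = 0.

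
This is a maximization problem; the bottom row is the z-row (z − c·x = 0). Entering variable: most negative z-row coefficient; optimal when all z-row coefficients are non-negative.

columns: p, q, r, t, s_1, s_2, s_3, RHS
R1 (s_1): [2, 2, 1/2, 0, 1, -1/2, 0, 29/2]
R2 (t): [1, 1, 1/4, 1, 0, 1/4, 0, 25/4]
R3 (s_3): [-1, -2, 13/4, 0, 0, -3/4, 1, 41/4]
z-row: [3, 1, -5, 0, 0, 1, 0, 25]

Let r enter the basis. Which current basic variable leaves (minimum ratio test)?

s_3

Column r entries and ratios — s_1: (29/2)/(1/2) = 29; t: (25/4)/(1/4) = 25; s_3: (41/4)/(13/4) = 41/13.
Smallest ratio is 41/13 in the row of s_3, so s_3 leaves.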